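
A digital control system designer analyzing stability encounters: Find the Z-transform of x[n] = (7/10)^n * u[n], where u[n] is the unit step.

The Z-transform of a^n * u[n] is z/(z-a) for |z| > |a|.
Here a = 7/10, so X(z) = z/(z - (7/10)) = 10z/(10z - 7)
ROC: |z| > 7/10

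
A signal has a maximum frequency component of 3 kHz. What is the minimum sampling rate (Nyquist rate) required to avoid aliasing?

By the Nyquist-Shannon sampling theorem,
the minimum sampling rate (Nyquist rate) must be at least 2 * f_max.
Nyquist rate = 2 * 3 kHz = 6 kHz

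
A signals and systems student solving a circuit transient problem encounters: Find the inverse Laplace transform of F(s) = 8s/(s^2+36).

Standard pair: s/(s^2+w^2) <-> cos(wt)*u(t)
With k=8, w=6: f(t) = 8*cos(6t)*u(t)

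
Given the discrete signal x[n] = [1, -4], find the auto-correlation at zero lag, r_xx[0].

The auto-correlation at zero lag r_xx[0] equals the signal energy.
r_xx[0] = sum of x[n]^2 = 1^2 + (-4)^2
= 1 + 16 = 17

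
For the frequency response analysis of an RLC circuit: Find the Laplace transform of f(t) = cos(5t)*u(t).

Standard pair: cos(wt)*u(t) <-> s/(s^2+w^2)
With w = 5: L{cos(5t)*u(t)} = s/(s^2+25)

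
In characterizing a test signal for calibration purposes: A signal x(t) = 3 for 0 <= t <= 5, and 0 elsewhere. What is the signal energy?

Energy = integral of |x(t)|^2 dt over the signal duration
= 3^2 * 5 = 9 * 5 = 45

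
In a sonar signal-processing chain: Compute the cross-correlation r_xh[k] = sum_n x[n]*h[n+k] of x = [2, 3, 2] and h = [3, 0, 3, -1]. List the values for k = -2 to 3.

Both sequences indexed from 0 and zero outside their support.
Lags with overlap: k = -2 to 3.
  r_xh[-2] = x[2]*h[0] = 6
  r_xh[-1] = x[1]*h[0] + x[2]*h[1] = 9
  r_xh[0] = x[0]*h[0] + x[1]*h[1] + x[2]*h[2] = 12
  r_xh[1] = x[0]*h[1] + x[1]*h[2] + x[2]*h[3] = 7
  r_xh[2] = x[0]*h[2] + x[1]*h[3] = 3
  r_xh[3] = x[0]*h[3] = -2
r_xh = [6, 9, 12, 7, 3, -2] (for k = -2, ..., 3)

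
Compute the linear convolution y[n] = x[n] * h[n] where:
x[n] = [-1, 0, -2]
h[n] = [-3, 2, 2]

y[n] = sum_k x[k]*h[n-k]. Output length = len(x) + len(h) - 1 = 3 + 3 - 1 = 5.
y[0] = -1*-3 = 3
y[1] = 0*-3 + -1*2 = -2
y[2] = -2*-3 + 0*2 + -1*2 = 4
y[3] = -2*2 + 0*2 = -4
y[4] = -2*2 = -4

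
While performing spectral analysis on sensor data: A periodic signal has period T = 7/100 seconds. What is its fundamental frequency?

The fundamental frequency is the reciprocal of the period.
f = 1/T = 1/(7/100) = 100/7 Hz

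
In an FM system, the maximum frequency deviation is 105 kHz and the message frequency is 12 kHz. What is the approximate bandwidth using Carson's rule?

Carson's rule: BW = 2*(delta_f + f_m)
= 2*(105 + 12) kHz = 234 kHz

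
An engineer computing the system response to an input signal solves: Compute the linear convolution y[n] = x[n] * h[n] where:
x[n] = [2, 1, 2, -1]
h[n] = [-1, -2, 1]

y[n] = sum_k x[k]*h[n-k]. Output length = len(x) + len(h) - 1 = 4 + 3 - 1 = 6.
y[0] = 2*-1 = -2
y[1] = 1*-1 + 2*-2 = -5
y[2] = 2*-1 + 1*-2 + 2*1 = -2
y[3] = -1*-1 + 2*-2 + 1*1 = -2
y[4] = -1*-2 + 2*1 = 4
y[5] = -1*1 = -1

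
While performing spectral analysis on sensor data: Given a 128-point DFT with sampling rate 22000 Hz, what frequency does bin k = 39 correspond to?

The frequency of DFT bin k is: f_k = k * f_s / N
f_39 = 39 * 22000 / 128 = 53625/8 Hz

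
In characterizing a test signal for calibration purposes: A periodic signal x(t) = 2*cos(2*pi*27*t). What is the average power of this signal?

Average power of A*cos(wt) is A^2/2.
P = 2^2 / 2 = 4/2 = 2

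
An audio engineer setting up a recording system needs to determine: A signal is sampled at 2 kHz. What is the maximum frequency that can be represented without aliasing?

The maximum frequency that can be represented without aliasing
is the Nyquist frequency: f_max = f_s / 2 = 2 kHz / 2 = 1 kHz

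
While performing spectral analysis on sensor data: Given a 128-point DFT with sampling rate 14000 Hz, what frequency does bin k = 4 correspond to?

The frequency of DFT bin k is: f_k = k * f_s / N
f_4 = 4 * 14000 / 128 = 875/2 Hz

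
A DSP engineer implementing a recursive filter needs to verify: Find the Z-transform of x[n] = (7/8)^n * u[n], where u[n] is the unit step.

The Z-transform of a^n * u[n] is z/(z-a) for |z| > |a|.
Here a = 7/8, so X(z) = z/(z - (7/8)) = 8z/(8z - 7)
ROC: |z| > 7/8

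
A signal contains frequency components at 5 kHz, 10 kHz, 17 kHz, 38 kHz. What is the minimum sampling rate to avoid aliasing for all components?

The highest frequency component is f_max = 38 kHz.
Nyquist rate = 2 * f_max = 2 * 38 kHz = 76 kHz.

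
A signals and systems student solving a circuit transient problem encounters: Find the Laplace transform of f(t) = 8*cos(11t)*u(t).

Standard pair: cos(wt)*u(t) <-> s/(s^2+w^2)
With w = 11: L{8*cos(11t)*u(t)} = 8s/(s^2+121)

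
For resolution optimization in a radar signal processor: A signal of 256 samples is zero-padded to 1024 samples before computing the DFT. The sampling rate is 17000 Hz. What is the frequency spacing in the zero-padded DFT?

Original DFT: N = 256, resolution = f_s/N = 17000/256 = 2125/32 Hz
Zero-padded DFT: N = 1024, resolution = f_s/N = 17000/1024 = 2125/128 Hz
Zero-padding interpolates the spectrum (finer frequency grid)
but does NOT improve the true spectral resolution (ability to resolve close frequencies).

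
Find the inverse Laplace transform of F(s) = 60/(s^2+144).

Standard pair: w/(s^2+w^2) <-> sin(wt)*u(t)
Recognize w^2 = 144, so w = 12; numerator 60 = 5*12.
f(t) = 5*sin(12t)*u(t)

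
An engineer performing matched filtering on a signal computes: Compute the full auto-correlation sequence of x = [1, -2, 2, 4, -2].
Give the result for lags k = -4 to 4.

r_xx[k] = sum_m x[m]*x[m+k], indexed from 0, for k = -4 to 4:
  r_xx[-4] = x[4]*x[0] = -2
  r_xx[-3] = x[3]*x[0] + x[4]*x[1] = 8
  r_xx[-2] = x[2]*x[0] + x[3]*x[1] + x[4]*x[2] = -10
  r_xx[-1] = x[1]*x[0] + x[2]*x[1] + x[3]*x[2] + x[4]*x[3] = -6
  r_xx[0] = x[0]*x[0] + x[1]*x[1] + x[2]*x[2] + x[3]*x[3] + x[4]*x[4] = 29
  r_xx[1] = x[0]*x[1] + x[1]*x[2] + x[2]*x[3] + x[3]*x[4] = -6
  r_xx[2] = x[0]*x[2] + x[1]*x[3] + x[2]*x[4] = -10
  r_xx[3] = x[0]*x[3] + x[1]*x[4] = 8
  r_xx[4] = x[0]*x[4] = -2
r_xx = [-2, 8, -10, -6, 29, -6, -10, 8, -2]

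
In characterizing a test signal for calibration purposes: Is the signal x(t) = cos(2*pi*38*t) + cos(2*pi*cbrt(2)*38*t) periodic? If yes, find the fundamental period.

f1 = 38 Hz, f2 = 38*cbrt(2) Hz
Ratio f2/f1 = cbrt(2), which is irrational.
Since the frequency ratio is irrational, no common period exists.
The signal is not periodic.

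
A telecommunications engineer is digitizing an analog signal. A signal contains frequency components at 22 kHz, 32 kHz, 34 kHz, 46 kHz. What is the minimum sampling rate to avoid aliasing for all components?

The highest frequency component is f_max = 46 kHz.
Nyquist rate = 2 * f_max = 2 * 46 kHz = 92 kHz.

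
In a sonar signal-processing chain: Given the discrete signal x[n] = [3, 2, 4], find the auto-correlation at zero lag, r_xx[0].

The auto-correlation at zero lag r_xx[0] equals the signal energy.
r_xx[0] = sum of x[n]^2 = 3^2 + 2^2 + 4^2
= 9 + 4 + 16 = 29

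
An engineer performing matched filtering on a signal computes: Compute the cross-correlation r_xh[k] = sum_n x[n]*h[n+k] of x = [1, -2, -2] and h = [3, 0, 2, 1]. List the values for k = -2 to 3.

Both sequences indexed from 0 and zero outside their support.
Lags with overlap: k = -2 to 3.
  r_xh[-2] = x[2]*h[0] = -6
  r_xh[-1] = x[1]*h[0] + x[2]*h[1] = -6
  r_xh[0] = x[0]*h[0] + x[1]*h[1] + x[2]*h[2] = -1
  r_xh[1] = x[0]*h[1] + x[1]*h[2] + x[2]*h[3] = -6
  r_xh[2] = x[0]*h[2] + x[1]*h[3] = 0
  r_xh[3] = x[0]*h[3] = 1
r_xh = [-6, -6, -1, -6, 0, 1] (for k = -2, ..., 3)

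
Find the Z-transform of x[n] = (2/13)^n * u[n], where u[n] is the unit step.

The Z-transform of a^n * u[n] is z/(z-a) for |z| > |a|.
Here a = 2/13, so X(z) = z/(z - (2/13)) = 13z/(13z - 2)
ROC: |z| > 2/13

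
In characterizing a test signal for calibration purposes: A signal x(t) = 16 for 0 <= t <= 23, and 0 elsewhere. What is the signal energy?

Energy = integral of |x(t)|^2 dt over the signal duration
= 16^2 * 23 = 256 * 23 = 5888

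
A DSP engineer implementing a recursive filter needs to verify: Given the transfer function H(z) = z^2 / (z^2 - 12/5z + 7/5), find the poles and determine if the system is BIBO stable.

Poles are roots of the denominator: z^2 - 12/5z + 7/5 = 0.
Quadratic formula: z = [-(-12/5) +/- sqrt((-12/5)^2 - 4*(7/5))] / 2
Discriminant = 144/25 - 28/5 = 4/25; sqrt = 2/5.
z = (12/5 +/- 2/5) / 2 => z = 7/5 or z = 1.
|p1| = 7/5, |p2| = 1.
For BIBO stability, all poles must lie inside the unit circle (|p| < 1).
System is UNSTABLE since at least one |p| >= 1.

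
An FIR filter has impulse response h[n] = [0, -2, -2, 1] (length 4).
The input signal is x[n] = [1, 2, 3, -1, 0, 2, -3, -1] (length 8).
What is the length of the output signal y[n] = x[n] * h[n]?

For linear convolution, the output length is:
len(y) = len(x) + len(h) - 1 = 8 + 4 - 1 = 11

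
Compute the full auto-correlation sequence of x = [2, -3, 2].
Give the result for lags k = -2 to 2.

r_xx[k] = sum_m x[m]*x[m+k], indexed from 0, for k = -2 to 2:
  r_xx[-2] = x[2]*x[0] = 4
  r_xx[-1] = x[1]*x[0] + x[2]*x[1] = -12
  r_xx[0] = x[0]*x[0] + x[1]*x[1] + x[2]*x[2] = 17
  r_xx[1] = x[0]*x[1] + x[1]*x[2] = -12
  r_xx[2] = x[0]*x[2] = 4
r_xx = [4, -12, 17, -12, 4]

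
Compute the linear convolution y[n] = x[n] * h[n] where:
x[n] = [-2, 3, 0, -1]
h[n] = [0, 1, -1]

y[n] = sum_k x[k]*h[n-k]. Output length = len(x) + len(h) - 1 = 4 + 3 - 1 = 6.
y[0] = -2*0 = 0
y[1] = 3*0 + -2*1 = -2
y[2] = 0*0 + 3*1 + -2*-1 = 5
y[3] = -1*0 + 0*1 + 3*-1 = -3
y[4] = -1*1 + 0*-1 = -1
y[5] = -1*-1 = 1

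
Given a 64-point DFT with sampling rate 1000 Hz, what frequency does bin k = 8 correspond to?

The frequency of DFT bin k is: f_k = k * f_s / N
f_8 = 8 * 1000 / 64 = 125 Hz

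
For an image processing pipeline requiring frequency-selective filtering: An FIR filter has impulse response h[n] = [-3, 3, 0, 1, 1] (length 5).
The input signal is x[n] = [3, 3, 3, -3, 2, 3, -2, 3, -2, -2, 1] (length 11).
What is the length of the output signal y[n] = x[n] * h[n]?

For linear convolution, the output length is:
len(y) = len(x) + len(h) - 1 = 11 + 5 - 1 = 15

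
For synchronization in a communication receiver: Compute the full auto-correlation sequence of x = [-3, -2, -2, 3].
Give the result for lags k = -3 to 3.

r_xx[k] = sum_m x[m]*x[m+k], indexed from 0, for k = -3 to 3:
  r_xx[-3] = x[3]*x[0] = -9
  r_xx[-2] = x[2]*x[0] + x[3]*x[1] = 0
  r_xx[-1] = x[1]*x[0] + x[2]*x[1] + x[3]*x[2] = 4
  r_xx[0] = x[0]*x[0] + x[1]*x[1] + x[2]*x[2] + x[3]*x[3] = 26
  r_xx[1] = x[0]*x[1] + x[1]*x[2] + x[2]*x[3] = 4
  r_xx[2] = x[0]*x[2] + x[1]*x[3] = 0
  r_xx[3] = x[0]*x[3] = -9
r_xx = [-9, 0, 4, 26, 4, 0, -9]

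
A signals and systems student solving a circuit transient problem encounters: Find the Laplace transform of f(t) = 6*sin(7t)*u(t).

Standard pair: sin(wt)*u(t) <-> w/(s^2+w^2)
With w = 7: L{6*sin(7t)*u(t)} = 42/(s^2+49)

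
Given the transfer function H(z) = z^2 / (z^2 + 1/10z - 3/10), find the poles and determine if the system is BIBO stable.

Poles are roots of the denominator: z^2 + 1/10z - 3/10 = 0.
Quadratic formula: z = [-(1/10) +/- sqrt((1/10)^2 - 4*(-3/10))] / 2
Discriminant = 1/100 + 6/5 = 121/100; sqrt = 11/10.
z = (-1/10 +/- 11/10) / 2 => z = 1/2 or z = -3/5.
|p1| = 1/2, |p2| = 3/5.
For BIBO stability, all poles must lie inside the unit circle (|p| < 1).
System is STABLE since both |p| < 1.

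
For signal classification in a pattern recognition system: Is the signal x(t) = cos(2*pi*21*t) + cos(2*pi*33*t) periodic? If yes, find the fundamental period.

f1 = 21 Hz, f2 = 33 Hz
Period T1 = 1/21, T2 = 1/33
Ratio T1/T2 = 33/21, which is rational.
The signal is periodic with fundamental period T = 1/GCD(21,33) = 1/3 s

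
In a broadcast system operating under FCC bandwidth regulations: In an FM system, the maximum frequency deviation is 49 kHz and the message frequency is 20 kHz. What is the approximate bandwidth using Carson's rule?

Carson's rule: BW = 2*(delta_f + f_m)
= 2*(49 + 20) kHz = 138 kHz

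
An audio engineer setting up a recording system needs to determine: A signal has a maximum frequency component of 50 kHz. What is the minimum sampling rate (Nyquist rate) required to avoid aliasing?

By the Nyquist-Shannon sampling theorem,
the minimum sampling rate (Nyquist rate) must be at least 2 * f_max.
Nyquist rate = 2 * 50 kHz = 100 kHz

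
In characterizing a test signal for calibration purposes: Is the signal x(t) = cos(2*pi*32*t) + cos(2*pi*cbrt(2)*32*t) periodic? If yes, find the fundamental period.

f1 = 32 Hz, f2 = 32*cbrt(2) Hz
Ratio f2/f1 = cbrt(2), which is irrational.
Since the frequency ratio is irrational, no common period exists.
The signal is not periodic.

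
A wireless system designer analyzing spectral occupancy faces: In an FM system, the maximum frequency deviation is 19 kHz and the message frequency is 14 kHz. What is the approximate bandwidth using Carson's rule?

Carson's rule: BW = 2*(delta_f + f_m)
= 2*(19 + 14) kHz = 66 kHz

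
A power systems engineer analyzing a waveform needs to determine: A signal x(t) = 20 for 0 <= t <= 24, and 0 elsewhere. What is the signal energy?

Energy = integral of |x(t)|^2 dt over the signal duration
= 20^2 * 24 = 400 * 24 = 9600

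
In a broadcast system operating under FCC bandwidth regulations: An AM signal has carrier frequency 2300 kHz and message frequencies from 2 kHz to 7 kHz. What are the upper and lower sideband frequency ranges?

Upper sideband (USB) = fc + [fm_low, fm_high] = 2300 + [2, 7] = [2302, 2307] kHz
Lower sideband (LSB) = fc - [fm_high, fm_low] = 2300 - [7, 2] = [2293, 2298] kHz
Total occupied spectrum: 2293 kHz to 2307 kHz (plus carrier at 2300 kHz)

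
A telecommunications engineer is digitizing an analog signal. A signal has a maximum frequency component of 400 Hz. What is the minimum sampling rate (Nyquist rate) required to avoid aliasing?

By the Nyquist-Shannon sampling theorem,
the minimum sampling rate (Nyquist rate) must be at least 2 * f_max.
Nyquist rate = 2 * 400 Hz = 800 Hz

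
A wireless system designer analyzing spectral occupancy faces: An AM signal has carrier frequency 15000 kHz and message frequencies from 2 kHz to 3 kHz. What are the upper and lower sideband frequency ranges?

Upper sideband (USB) = fc + [fm_low, fm_high] = 15000 + [2, 3] = [15002, 15003] kHz
Lower sideband (LSB) = fc - [fm_high, fm_low] = 15000 - [3, 2] = [14997, 14998] kHz
Total occupied spectrum: 14997 kHz to 15003 kHz (plus carrier at 15000 kHz)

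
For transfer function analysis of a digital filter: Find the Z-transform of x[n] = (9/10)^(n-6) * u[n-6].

Time-shifting property: if X(z) = Z{x[n]}, then Z{x[n-d]} = z^(-d) * X(z)
X(z) = z/(z - 9/10) for x[n] = (9/10)^n * u[n]
Z{x[n-6]} = z^(-6) * z/(z - 9/10) = z^(-5)/(z - 9/10)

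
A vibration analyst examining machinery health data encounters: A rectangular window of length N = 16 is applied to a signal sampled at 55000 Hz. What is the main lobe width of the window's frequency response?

For a rectangular window of length N,
the main lobe width in frequency is 2*f_s/N.
= 2*55000/16 = 6875 Hz
This determines the minimum frequency separation for resolving two sinusoids.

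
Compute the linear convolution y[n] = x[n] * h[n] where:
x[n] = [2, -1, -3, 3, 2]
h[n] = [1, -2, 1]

y[n] = sum_k x[k]*h[n-k]. Output length = len(x) + len(h) - 1 = 5 + 3 - 1 = 7.
y[0] = 2*1 = 2
y[1] = -1*1 + 2*-2 = -5
y[2] = -3*1 + -1*-2 + 2*1 = 1
y[3] = 3*1 + -3*-2 + -1*1 = 8
y[4] = 2*1 + 3*-2 + -3*1 = -7
y[5] = 2*-2 + 3*1 = -1
y[6] = 2*1 = 2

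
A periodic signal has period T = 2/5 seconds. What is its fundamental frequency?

The fundamental frequency is the reciprocal of the period.
f = 1/T = 1/(2/5) = 5/2 Hz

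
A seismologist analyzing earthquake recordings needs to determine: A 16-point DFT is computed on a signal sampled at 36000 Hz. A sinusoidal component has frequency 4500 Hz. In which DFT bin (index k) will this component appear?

DFT frequency resolution = f_s/N = 36000/16 = 2250 Hz
Bin index k = f_signal / resolution = 4500 / 2250 = 2
The signal frequency 4500 Hz falls in DFT bin k = 2.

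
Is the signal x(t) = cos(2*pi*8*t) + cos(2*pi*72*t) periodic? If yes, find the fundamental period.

f1 = 8 Hz, f2 = 72 Hz
Period T1 = 1/8, T2 = 1/72
Ratio T1/T2 = 72/8, which is rational.
The signal is periodic with fundamental period T = 1/GCD(8,72) = 1/8 s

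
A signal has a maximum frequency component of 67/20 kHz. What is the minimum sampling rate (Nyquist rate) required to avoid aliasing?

By the Nyquist-Shannon sampling theorem,
the minimum sampling rate (Nyquist rate) must be at least 2 * f_max.
Nyquist rate = 2 * 67/20 kHz = 67/10 kHz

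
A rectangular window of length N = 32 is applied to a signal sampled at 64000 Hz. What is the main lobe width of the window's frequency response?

For a rectangular window of length N,
the main lobe width in frequency is 2*f_s/N.
= 2*64000/32 = 4000 Hz
This determines the minimum frequency separation for resolving two sinusoids.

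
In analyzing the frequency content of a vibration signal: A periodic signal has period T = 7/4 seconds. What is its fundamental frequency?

The fundamental frequency is the reciprocal of the period.
f = 1/T = 1/(7/4) = 4/7 Hz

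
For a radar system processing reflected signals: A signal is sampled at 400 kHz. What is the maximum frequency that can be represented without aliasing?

The maximum frequency that can be represented without aliasing
is the Nyquist frequency: f_max = f_s / 2 = 400 kHz / 2 = 200 kHz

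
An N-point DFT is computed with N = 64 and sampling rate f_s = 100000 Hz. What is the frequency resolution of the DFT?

DFT frequency resolution = f_s / N
= 100000 / 64 = 3125/2 Hz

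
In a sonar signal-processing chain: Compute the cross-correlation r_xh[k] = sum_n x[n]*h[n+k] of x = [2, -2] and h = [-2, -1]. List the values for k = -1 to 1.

Both sequences indexed from 0 and zero outside their support.
Lags with overlap: k = -1 to 1.
  r_xh[-1] = x[1]*h[0] = 4
  r_xh[0] = x[0]*h[0] + x[1]*h[1] = -2
  r_xh[1] = x[0]*h[1] = -2
r_xh = [4, -2, -2] (for k = -1, ..., 1)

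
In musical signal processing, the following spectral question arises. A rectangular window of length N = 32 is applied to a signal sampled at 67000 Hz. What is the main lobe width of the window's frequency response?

For a rectangular window of length N,
the main lobe width in frequency is 2*f_s/N.
= 2*67000/32 = 8375/2 Hz
This determines the minimum frequency separation for resolving two sinusoids.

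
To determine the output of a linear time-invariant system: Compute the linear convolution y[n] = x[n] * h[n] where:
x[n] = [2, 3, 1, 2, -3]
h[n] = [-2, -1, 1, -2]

y[n] = sum_k x[k]*h[n-k]. Output length = len(x) + len(h) - 1 = 5 + 4 - 1 = 8.
y[0] = 2*-2 = -4
y[1] = 3*-2 + 2*-1 = -8
y[2] = 1*-2 + 3*-1 + 2*1 = -3
y[3] = 2*-2 + 1*-1 + 3*1 + 2*-2 = -6
y[4] = -3*-2 + 2*-1 + 1*1 + 3*-2 = -1
y[5] = -3*-1 + 2*1 + 1*-2 = 3
y[6] = -3*1 + 2*-2 = -7
y[7] = -3*-2 = 6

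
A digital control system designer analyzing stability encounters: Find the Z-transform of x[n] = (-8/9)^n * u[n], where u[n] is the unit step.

The Z-transform of a^n * u[n] is z/(z-a) for |z| > |a|.
Here a = -8/9, so X(z) = z/(z - (-8/9)) = 9z/(9z + 8)
ROC: |z| > 8/9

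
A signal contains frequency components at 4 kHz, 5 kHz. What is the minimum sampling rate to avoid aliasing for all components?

The highest frequency component is f_max = 5 kHz.
Nyquist rate = 2 * f_max = 2 * 5 kHz = 10 kHz.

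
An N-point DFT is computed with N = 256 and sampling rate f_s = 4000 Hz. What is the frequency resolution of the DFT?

DFT frequency resolution = f_s / N
= 4000 / 256 = 125/8 Hz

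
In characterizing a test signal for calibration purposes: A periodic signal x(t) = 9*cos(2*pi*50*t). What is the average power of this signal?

Average power of A*cos(wt) is A^2/2.
P = 9^2 / 2 = 81/2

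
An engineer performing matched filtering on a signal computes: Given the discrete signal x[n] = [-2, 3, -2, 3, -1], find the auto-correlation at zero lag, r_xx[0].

The auto-correlation at zero lag r_xx[0] equals the signal energy.
r_xx[0] = sum of x[n]^2 = (-2)^2 + 3^2 + (-2)^2 + 3^2 + (-1)^2
= 4 + 9 + 4 + 9 + 1 = 27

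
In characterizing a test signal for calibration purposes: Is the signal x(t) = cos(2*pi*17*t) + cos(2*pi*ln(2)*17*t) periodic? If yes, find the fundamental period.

f1 = 17 Hz, f2 = 17*ln(2) Hz
Ratio f2/f1 = ln(2), which is irrational.
Since the frequency ratio is irrational, no common period exists.
The signal is not periodic.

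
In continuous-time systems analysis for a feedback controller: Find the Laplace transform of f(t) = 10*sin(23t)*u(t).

Standard pair: sin(wt)*u(t) <-> w/(s^2+w^2)
With w = 23: L{10*sin(23t)*u(t)} = 230/(s^2+529)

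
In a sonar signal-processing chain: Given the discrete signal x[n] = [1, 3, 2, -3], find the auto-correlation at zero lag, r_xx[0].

The auto-correlation at zero lag r_xx[0] equals the signal energy.
r_xx[0] = sum of x[n]^2 = 1^2 + 3^2 + 2^2 + (-3)^2
= 1 + 9 + 4 + 9 = 23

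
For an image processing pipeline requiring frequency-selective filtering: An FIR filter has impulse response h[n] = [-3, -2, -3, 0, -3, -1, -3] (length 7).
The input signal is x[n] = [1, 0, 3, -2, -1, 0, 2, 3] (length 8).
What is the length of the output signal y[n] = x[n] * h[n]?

For linear convolution, the output length is:
len(y) = len(x) + len(h) - 1 = 8 + 7 - 1 = 14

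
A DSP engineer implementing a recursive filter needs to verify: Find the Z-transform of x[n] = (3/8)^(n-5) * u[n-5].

Time-shifting property: if X(z) = Z{x[n]}, then Z{x[n-d]} = z^(-d) * X(z)
X(z) = z/(z - 3/8) for x[n] = (3/8)^n * u[n]
Z{x[n-5]} = z^(-5) * z/(z - 3/8) = z^(-4)/(z - 3/8)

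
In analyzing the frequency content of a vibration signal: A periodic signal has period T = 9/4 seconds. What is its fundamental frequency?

The fundamental frequency is the reciprocal of the period.
f = 1/T = 1/(9/4) = 4/9 Hz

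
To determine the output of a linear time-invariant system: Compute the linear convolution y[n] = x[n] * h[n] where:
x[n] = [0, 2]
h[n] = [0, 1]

y[n] = sum_k x[k]*h[n-k]. Output length = len(x) + len(h) - 1 = 2 + 2 - 1 = 3.
y[0] = 0*0 = 0
y[1] = 2*0 + 0*1 = 0
y[2] = 2*1 = 2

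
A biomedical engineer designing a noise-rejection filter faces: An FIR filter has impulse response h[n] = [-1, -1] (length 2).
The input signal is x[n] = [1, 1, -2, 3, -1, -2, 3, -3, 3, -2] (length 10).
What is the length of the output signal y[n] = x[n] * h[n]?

For linear convolution, the output length is:
len(y) = len(x) + len(h) - 1 = 10 + 2 - 1 = 11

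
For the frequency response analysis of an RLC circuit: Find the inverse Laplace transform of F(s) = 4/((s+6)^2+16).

Standard pair: w/((s+a)^2+w^2) <-> e^(-at)*sin(wt)*u(t)
With a=6, w=4: f(t) = e^(-6t)*sin(4t)*u(t)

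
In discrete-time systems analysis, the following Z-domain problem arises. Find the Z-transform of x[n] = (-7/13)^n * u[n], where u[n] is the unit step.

The Z-transform of a^n * u[n] is z/(z-a) for |z| > |a|.
Here a = -7/13, so X(z) = z/(z - (-7/13)) = 13z/(13z + 7)
ROC: |z| > 7/13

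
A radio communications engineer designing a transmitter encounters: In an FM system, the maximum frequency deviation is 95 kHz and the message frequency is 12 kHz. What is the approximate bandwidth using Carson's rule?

Carson's rule: BW = 2*(delta_f + f_m)
= 2*(95 + 12) kHz = 214 kHz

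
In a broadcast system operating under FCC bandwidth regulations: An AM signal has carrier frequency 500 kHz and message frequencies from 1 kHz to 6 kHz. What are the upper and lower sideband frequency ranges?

Upper sideband (USB) = fc + [fm_low, fm_high] = 500 + [1, 6] = [501, 506] kHz
Lower sideband (LSB) = fc - [fm_high, fm_low] = 500 - [6, 1] = [494, 499] kHz
Total occupied spectrum: 494 kHz to 506 kHz (plus carrier at 500 kHz)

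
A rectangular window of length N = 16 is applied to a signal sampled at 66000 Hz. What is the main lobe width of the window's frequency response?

For a rectangular window of length N,
the main lobe width in frequency is 2*f_s/N.
= 2*66000/16 = 8250 Hz
This determines the minimum frequency separation for resolving two sinusoids.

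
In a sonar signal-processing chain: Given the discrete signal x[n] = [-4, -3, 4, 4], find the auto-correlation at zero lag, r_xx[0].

The auto-correlation at zero lag r_xx[0] equals the signal energy.
r_xx[0] = sum of x[n]^2 = (-4)^2 + (-3)^2 + 4^2 + 4^2
= 16 + 9 + 16 + 16 = 57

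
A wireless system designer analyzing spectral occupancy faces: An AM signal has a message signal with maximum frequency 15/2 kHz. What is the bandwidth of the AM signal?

In AM (double-sideband), the bandwidth is twice the message frequency.
BW = 2 * f_m = 2 * 15/2 kHz = 15 kHz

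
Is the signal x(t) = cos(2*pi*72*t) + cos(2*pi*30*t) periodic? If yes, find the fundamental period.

f1 = 72 Hz, f2 = 30 Hz
Period T1 = 1/72, T2 = 1/30
Ratio T1/T2 = 30/72, which is rational.
The signal is periodic with fundamental period T = 1/GCD(72,30) = 1/6 s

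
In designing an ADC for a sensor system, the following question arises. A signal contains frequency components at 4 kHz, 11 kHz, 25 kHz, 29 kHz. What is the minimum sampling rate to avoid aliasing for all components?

The highest frequency component is f_max = 29 kHz.
Nyquist rate = 2 * f_max = 2 * 29 kHz = 58 kHz.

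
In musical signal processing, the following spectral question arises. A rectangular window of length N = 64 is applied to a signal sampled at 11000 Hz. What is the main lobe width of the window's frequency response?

For a rectangular window of length N,
the main lobe width in frequency is 2*f_s/N.
= 2*11000/64 = 1375/4 Hz
This determines the minimum frequency separation for resolving two sinusoids.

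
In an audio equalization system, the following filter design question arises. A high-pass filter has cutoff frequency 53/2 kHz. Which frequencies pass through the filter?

A high-pass filter passes all frequencies above the cutoff frequency 53/2 kHz and attenuates lower frequencies.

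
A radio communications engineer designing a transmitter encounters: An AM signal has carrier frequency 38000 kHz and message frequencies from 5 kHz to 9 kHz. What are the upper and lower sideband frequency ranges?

Upper sideband (USB) = fc + [fm_low, fm_high] = 38000 + [5, 9] = [38005, 38009] kHz
Lower sideband (LSB) = fc - [fm_high, fm_low] = 38000 - [9, 5] = [37991, 37995] kHz
Total occupied spectrum: 37991 kHz to 38009 kHz (plus carrier at 38000 kHz)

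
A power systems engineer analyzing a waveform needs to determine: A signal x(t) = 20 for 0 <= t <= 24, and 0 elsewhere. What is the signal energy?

Energy = integral of |x(t)|^2 dt over the signal duration
= 20^2 * 24 = 400 * 24 = 9600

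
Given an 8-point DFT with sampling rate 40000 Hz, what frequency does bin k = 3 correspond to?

The frequency of DFT bin k is: f_k = k * f_s / N
f_3 = 3 * 40000 / 8 = 15000 Hz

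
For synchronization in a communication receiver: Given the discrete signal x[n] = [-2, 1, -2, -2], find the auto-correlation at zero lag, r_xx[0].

The auto-correlation at zero lag r_xx[0] equals the signal energy.
r_xx[0] = sum of x[n]^2 = (-2)^2 + 1^2 + (-2)^2 + (-2)^2
= 4 + 1 + 4 + 4 = 13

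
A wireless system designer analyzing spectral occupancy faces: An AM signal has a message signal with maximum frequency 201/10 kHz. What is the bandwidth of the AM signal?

In AM (double-sideband), the bandwidth is twice the message frequency.
BW = 2 * f_m = 2 * 201/10 kHz = 201/5 kHz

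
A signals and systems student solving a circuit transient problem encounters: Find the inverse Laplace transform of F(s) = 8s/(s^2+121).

Standard pair: s/(s^2+w^2) <-> cos(wt)*u(t)
With k=8, w=11: f(t) = 8*cos(11t)*u(t)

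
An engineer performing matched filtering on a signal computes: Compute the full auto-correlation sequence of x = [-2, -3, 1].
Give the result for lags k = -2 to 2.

r_xx[k] = sum_m x[m]*x[m+k], indexed from 0, for k = -2 to 2:
  r_xx[-2] = x[2]*x[0] = -2
  r_xx[-1] = x[1]*x[0] + x[2]*x[1] = 3
  r_xx[0] = x[0]*x[0] + x[1]*x[1] + x[2]*x[2] = 14
  r_xx[1] = x[0]*x[1] + x[1]*x[2] = 3
  r_xx[2] = x[0]*x[2] = -2
r_xx = [-2, 3, 14, 3, -2]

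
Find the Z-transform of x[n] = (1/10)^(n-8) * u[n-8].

Time-shifting property: if X(z) = Z{x[n]}, then Z{x[n-d]} = z^(-d) * X(z)
X(z) = z/(z - 1/10) for x[n] = (1/10)^n * u[n]
Z{x[n-8]} = z^(-8) * z/(z - 1/10) = z^(-7)/(z - 1/10)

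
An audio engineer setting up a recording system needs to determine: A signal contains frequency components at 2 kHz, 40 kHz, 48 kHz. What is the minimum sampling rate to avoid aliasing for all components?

The highest frequency component is f_max = 48 kHz.
Nyquist rate = 2 * f_max = 2 * 48 kHz = 96 kHz.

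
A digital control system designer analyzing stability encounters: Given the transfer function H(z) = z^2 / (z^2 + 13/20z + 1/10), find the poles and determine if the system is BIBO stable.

Poles are roots of the denominator: z^2 + 13/20z + 1/10 = 0.
Quadratic formula: z = [-(13/20) +/- sqrt((13/20)^2 - 4*(1/10))] / 2
Discriminant = 169/400 - 2/5 = 9/400; sqrt = 3/20.
z = (-13/20 +/- 3/20) / 2 => z = -1/4 or z = -2/5.
|p1| = 1/4, |p2| = 2/5.
For BIBO stability, all poles must lie inside the unit circle (|p| < 1).
System is STABLE since both |p| < 1.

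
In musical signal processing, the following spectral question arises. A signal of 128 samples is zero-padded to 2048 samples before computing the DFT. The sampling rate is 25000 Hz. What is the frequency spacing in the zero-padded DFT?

Original DFT: N = 128, resolution = f_s/N = 25000/128 = 3125/16 Hz
Zero-padded DFT: N = 2048, resolution = f_s/N = 25000/2048 = 3125/256 Hz
Zero-padding interpolates the spectrum (finer frequency grid)
but does NOT improve the true spectral resolution (ability to resolve close frequencies).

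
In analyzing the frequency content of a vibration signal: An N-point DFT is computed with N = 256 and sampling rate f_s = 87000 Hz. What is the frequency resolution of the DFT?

DFT frequency resolution = f_s / N
= 87000 / 256 = 10875/32 Hz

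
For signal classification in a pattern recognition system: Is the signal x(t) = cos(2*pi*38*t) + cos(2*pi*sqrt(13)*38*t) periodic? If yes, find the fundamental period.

f1 = 38 Hz, f2 = 38*sqrt(13) Hz
Ratio f2/f1 = sqrt(13), which is irrational.
Since the frequency ratio is irrational, no common period exists.
The signal is not periodic.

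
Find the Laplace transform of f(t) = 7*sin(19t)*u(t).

Standard pair: sin(wt)*u(t) <-> w/(s^2+w^2)
With w = 19: L{7*sin(19t)*u(t)} = 133/(s^2+361)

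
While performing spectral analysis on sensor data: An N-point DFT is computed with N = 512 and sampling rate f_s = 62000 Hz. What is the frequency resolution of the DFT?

DFT frequency resolution = f_s / N
= 62000 / 512 = 3875/32 Hz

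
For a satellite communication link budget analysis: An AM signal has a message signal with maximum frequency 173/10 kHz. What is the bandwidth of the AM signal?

In AM (double-sideband), the bandwidth is twice the message frequency.
BW = 2 * f_m = 2 * 173/10 kHz = 173/5 kHz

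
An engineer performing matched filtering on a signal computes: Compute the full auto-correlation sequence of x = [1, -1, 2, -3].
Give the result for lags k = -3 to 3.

r_xx[k] = sum_m x[m]*x[m+k], indexed from 0, for k = -3 to 3:
  r_xx[-3] = x[3]*x[0] = -3
  r_xx[-2] = x[2]*x[0] + x[3]*x[1] = 5
  r_xx[-1] = x[1]*x[0] + x[2]*x[1] + x[3]*x[2] = -9
  r_xx[0] = x[0]*x[0] + x[1]*x[1] + x[2]*x[2] + x[3]*x[3] = 15
  r_xx[1] = x[0]*x[1] + x[1]*x[2] + x[2]*x[3] = -9
  r_xx[2] = x[0]*x[2] + x[1]*x[3] = 5
  r_xx[3] = x[0]*x[3] = -3
r_xx = [-3, 5, -9, 15, -9, 5, -3]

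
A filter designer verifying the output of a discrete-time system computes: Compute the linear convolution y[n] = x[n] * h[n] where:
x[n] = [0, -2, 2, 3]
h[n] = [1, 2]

y[n] = sum_k x[k]*h[n-k]. Output length = len(x) + len(h) - 1 = 4 + 2 - 1 = 5.
y[0] = 0*1 = 0
y[1] = -2*1 + 0*2 = -2
y[2] = 2*1 + -2*2 = -2
y[3] = 3*1 + 2*2 = 7
y[4] = 3*2 = 6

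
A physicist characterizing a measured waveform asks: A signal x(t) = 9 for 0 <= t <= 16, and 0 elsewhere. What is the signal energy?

Energy = integral of |x(t)|^2 dt over the signal duration
= 9^2 * 16 = 81 * 16 = 1296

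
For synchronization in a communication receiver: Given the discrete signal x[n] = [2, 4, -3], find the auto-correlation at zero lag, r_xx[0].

The auto-correlation at zero lag r_xx[0] equals the signal energy.
r_xx[0] = sum of x[n]^2 = 2^2 + 4^2 + (-3)^2
= 4 + 16 + 9 = 29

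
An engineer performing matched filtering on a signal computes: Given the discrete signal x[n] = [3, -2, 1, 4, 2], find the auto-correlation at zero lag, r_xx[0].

The auto-correlation at zero lag r_xx[0] equals the signal energy.
r_xx[0] = sum of x[n]^2 = 3^2 + (-2)^2 + 1^2 + 4^2 + 2^2
= 9 + 4 + 1 + 16 + 4 = 34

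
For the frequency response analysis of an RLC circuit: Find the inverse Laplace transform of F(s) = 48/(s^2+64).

Standard pair: w/(s^2+w^2) <-> sin(wt)*u(t)
Recognize w^2 = 64, so w = 8; numerator 48 = 6*8.
f(t) = 6*sin(8t)*u(t)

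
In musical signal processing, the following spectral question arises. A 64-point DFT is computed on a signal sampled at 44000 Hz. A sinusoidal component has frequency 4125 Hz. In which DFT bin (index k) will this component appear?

DFT frequency resolution = f_s/N = 44000/64 = 1375/2 Hz
Bin index k = f_signal / resolution = 4125 / 1375/2 = 6
The signal frequency 4125 Hz falls in DFT bin k = 6.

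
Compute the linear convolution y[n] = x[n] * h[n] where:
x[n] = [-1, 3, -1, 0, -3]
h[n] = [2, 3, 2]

y[n] = sum_k x[k]*h[n-k]. Output length = len(x) + len(h) - 1 = 5 + 3 - 1 = 7.
y[0] = -1*2 = -2
y[1] = 3*2 + -1*3 = 3
y[2] = -1*2 + 3*3 + -1*2 = 5
y[3] = 0*2 + -1*3 + 3*2 = 3
y[4] = -3*2 + 0*3 + -1*2 = -8
y[5] = -3*3 + 0*2 = -9
y[6] = -3*2 = -6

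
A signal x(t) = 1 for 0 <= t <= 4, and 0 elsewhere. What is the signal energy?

Energy = integral of |x(t)|^2 dt over the signal duration
= 1^2 * 4 = 1 * 4 = 4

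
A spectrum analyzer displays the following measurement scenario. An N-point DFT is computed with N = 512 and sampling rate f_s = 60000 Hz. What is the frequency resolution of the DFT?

DFT frequency resolution = f_s / N
= 60000 / 512 = 1875/16 Hz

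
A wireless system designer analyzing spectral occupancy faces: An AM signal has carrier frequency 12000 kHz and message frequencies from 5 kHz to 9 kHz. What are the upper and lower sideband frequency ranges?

Upper sideband (USB) = fc + [fm_low, fm_high] = 12000 + [5, 9] = [12005, 12009] kHz
Lower sideband (LSB) = fc - [fm_high, fm_low] = 12000 - [9, 5] = [11991, 11995] kHz
Total occupied spectrum: 11991 kHz to 12009 kHz (plus carrier at 12000 kHz)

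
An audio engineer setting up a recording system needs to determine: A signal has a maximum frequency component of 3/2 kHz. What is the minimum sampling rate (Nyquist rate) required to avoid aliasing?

By the Nyquist-Shannon sampling theorem,
the minimum sampling rate (Nyquist rate) must be at least 2 * f_max.
Nyquist rate = 2 * 3/2 kHz = 3 kHz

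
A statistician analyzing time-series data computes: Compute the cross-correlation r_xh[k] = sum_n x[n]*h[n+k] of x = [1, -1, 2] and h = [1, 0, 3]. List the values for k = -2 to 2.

Both sequences indexed from 0 and zero outside their support.
Lags with overlap: k = -2 to 2.
  r_xh[-2] = x[2]*h[0] = 2
  r_xh[-1] = x[1]*h[0] + x[2]*h[1] = -1
  r_xh[0] = x[0]*h[0] + x[1]*h[1] + x[2]*h[2] = 7
  r_xh[1] = x[0]*h[1] + x[1]*h[2] = -3
  r_xh[2] = x[0]*h[2] = 3
r_xh = [2, -1, 7, -3, 3] (for k = -2, ..., 2)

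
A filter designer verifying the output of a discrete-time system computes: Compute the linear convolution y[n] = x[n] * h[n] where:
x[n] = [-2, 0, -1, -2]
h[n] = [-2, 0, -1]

y[n] = sum_k x[k]*h[n-k]. Output length = len(x) + len(h) - 1 = 4 + 3 - 1 = 6.
y[0] = -2*-2 = 4
y[1] = 0*-2 + -2*0 = 0
y[2] = -1*-2 + 0*0 + -2*-1 = 4
y[3] = -2*-2 + -1*0 + 0*-1 = 4
y[4] = -2*0 + -1*-1 = 1
y[5] = -2*-1 = 2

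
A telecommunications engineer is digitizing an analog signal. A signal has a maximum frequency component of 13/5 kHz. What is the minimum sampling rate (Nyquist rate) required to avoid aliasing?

By the Nyquist-Shannon sampling theorem,
the minimum sampling rate (Nyquist rate) must be at least 2 * f_max.
Nyquist rate = 2 * 13/5 kHz = 26/5 kHz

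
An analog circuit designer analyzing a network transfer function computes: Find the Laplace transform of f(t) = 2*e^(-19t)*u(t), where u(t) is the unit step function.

Standard Laplace transform pair:
e^(-at)*u(t) <-> 1/(s+a)
With a = 19: L{2*e^(-19t)*u(t)} = 2/(s+19), ROC: Re(s) > -19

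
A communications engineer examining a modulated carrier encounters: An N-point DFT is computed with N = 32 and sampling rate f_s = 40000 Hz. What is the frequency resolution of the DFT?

DFT frequency resolution = f_s / N
= 40000 / 32 = 1250 Hz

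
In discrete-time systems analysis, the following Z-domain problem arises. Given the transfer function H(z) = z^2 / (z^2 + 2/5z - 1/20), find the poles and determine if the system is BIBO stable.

Poles are roots of the denominator: z^2 + 2/5z - 1/20 = 0.
Quadratic formula: z = [-(2/5) +/- sqrt((2/5)^2 - 4*(-1/20))] / 2
Discriminant = 4/25 + 1/5 = 9/25; sqrt = 3/5.
z = (-2/5 +/- 3/5) / 2 => z = 1/10 or z = -1/2.
|p1| = 1/10, |p2| = 1/2.
For BIBO stability, all poles must lie inside the unit circle (|p| < 1).
System is STABLE since both |p| < 1.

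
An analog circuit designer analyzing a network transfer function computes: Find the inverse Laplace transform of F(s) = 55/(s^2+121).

Standard pair: w/(s^2+w^2) <-> sin(wt)*u(t)
Recognize w^2 = 121, so w = 11; numerator 55 = 5*11.
f(t) = 5*sin(11t)*u(t)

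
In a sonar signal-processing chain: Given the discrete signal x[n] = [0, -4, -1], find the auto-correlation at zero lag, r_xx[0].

The auto-correlation at zero lag r_xx[0] equals the signal energy.
r_xx[0] = sum of x[n]^2 = 0^2 + (-4)^2 + (-1)^2
= 0 + 16 + 1 = 17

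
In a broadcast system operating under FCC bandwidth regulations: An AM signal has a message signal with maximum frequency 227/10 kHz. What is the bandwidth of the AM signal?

In AM (double-sideband), the bandwidth is twice the message frequency.
BW = 2 * f_m = 2 * 227/10 kHz = 227/5 kHz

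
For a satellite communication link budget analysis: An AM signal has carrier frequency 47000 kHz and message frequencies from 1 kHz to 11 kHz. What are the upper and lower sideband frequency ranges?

Upper sideband (USB) = fc + [fm_low, fm_high] = 47000 + [1, 11] = [47001, 47011] kHz
Lower sideband (LSB) = fc - [fm_high, fm_low] = 47000 - [11, 1] = [46989, 46999] kHz
Total occupied spectrum: 46989 kHz to 47011 kHz (plus carrier at 47000 kHz)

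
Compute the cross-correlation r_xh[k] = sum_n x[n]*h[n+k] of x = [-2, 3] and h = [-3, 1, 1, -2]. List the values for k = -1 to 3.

Both sequences indexed from 0 and zero outside their support.
Lags with overlap: k = -1 to 3.
  r_xh[-1] = x[1]*h[0] = -9
  r_xh[0] = x[0]*h[0] + x[1]*h[1] = 9
  r_xh[1] = x[0]*h[1] + x[1]*h[2] = 1
  r_xh[2] = x[0]*h[2] + x[1]*h[3] = -8
  r_xh[3] = x[0]*h[3] = 4
r_xh = [-9, 9, 1, -8, 4] (for k = -1, ..., 3)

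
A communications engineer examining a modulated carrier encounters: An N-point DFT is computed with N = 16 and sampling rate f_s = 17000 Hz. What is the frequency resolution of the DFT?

DFT frequency resolution = f_s / N
= 17000 / 16 = 2125/2 Hz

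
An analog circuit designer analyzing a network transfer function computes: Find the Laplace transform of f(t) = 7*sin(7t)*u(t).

Standard pair: sin(wt)*u(t) <-> w/(s^2+w^2)
With w = 7: L{7*sin(7t)*u(t)} = 49/(s^2+49)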